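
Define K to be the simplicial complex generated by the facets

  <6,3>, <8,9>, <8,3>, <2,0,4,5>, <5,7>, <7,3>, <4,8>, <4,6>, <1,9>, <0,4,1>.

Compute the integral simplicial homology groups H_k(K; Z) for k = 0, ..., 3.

H_0 = Z,  H_1 = Z^3,  H_2 = 0,  H_3 = 0.

We work with the vertex ordering 0 < 1 < 2 < 3 < 4 < 5 < 6 < 7 < 8 < 9. The simplices of K, each written with vertices in increasing order, are:

  0-simplices (10): [0], [1], [2], [3], [4], [5], [6], [7], [8], [9]
  1-simplices (16): [0,1], [0,2], [0,4], [0,5], [1,4], [1,9], [2,4], [2,5], [3,6], [3,7], [3,8], [4,5], [4,6], [4,8], [5,7], [8,9]
  2-simplices (5): [0,1,4], [0,2,4], [0,2,5], [0,4,5], [2,4,5]
  3-simplices (1): [0,2,4,5]

giving chain groups C_0 ≅ Z^10, C_1 ≅ Z^16, C_2 ≅ Z^5, C_3 ≅ Z^1.

∂_1: C_1 → C_0 sends each edge [p,q] (with p < q) to q − p.
The resulting 10×16 matrix has rank 9, and its Smith normal form has invariant factors (1,1,1,1,1,1,1,1,1).

Boundary ∂_2: C_2 → C_1 maps a triangle to the signed sum of its edges. For instance
  ∂[2,4,5] = [4,5] − [2,5] + [2,4],
  ∂[0,2,5] = [2,5] − [0,5] + [0,2].
The 16×5 boundary matrix has rank 4 and Smith normal form diag(1,1,1,1).

∂_3: C_3 → C_2 sends each 3-simplex σ to the alternating sum Σ_i (−1)^i (σ with its i-th vertex removed). For instance
  ∂[0,2,4,5] = [2,4,5] − [0,4,5] + [0,2,5] − [0,2,4].
The resulting 5×1 matrix has rank 1, and its Smith normal form has invariant factors (1).

Computing H_k = (kernel of ∂_k) / (image of ∂_{k+1}):

  H_0: rank C_0 − rank ∂_1 = 10 − 9 = 1, and the invariant factors of ∂_1 are all 1, so H_0 ≅ Z.
  H_1: rank ker ∂_1 − rank ∂_2 = (16 − 9) − 4 = 3, and the invariant factors of ∂_2 are all 1, so H_1 ≅ Z^3.
  H_2: rank ker ∂_2 − rank ∂_3 = (5 − 4) − 1 = 0, and the invariant factors of ∂_3 are all 1, so H_2 ≅ 0.
  H_3: rank ker ∂_3 − rank ∂_4 = (1 − 1) − 0 = 0, and there is no ∂_4, so H_3 ≅ 0.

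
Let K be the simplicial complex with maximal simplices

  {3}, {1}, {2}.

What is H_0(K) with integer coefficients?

H_0 = Z^3.

Take the total order 1 < 2 < 3 on the vertex set. Then K (dimension 0) consists of the simplices:

  0-simplices (3): [1], [2], [3]

so the chain groups are C_0 ≅ Z^3.

Computing H_k = (kernel of ∂_k) / (image of ∂_{k+1}):

  H_0: rank C_0 − rank ∂_1 = 3 − 0 = 3, and there is no ∂_1, so H_0 = Z^3.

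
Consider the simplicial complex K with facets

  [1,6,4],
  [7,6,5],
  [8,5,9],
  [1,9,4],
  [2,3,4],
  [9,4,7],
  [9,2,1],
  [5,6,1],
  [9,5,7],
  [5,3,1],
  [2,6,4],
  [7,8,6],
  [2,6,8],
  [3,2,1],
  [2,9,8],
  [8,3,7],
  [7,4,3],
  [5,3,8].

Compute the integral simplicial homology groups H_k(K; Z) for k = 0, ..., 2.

H_0 = Z,  H_1 = Z ⊕ Z/2,  H_2 = 0.

Fix the vertex order 1 < 2 < 3 < 4 < 5 < 6 < 7 < 8 < 9 and write every simplex with vertices in increasing order. Then dim K = 2 and the simplices of K are:

  0-simplices (9): [1], [2], [3], [4], [5], [6], [7], [8], [9]
  1-simplices (27): (27 of them)
  2-simplices (18): [1,2,3], [1,2,9], [1,3,5], [1,4,6], [1,4,9], [1,5,6], [2,3,4], [2,4,6], [2,6,8], [2,8,9], [3,4,7], [3,5,8], [3,7,8], [4,7,9], [5,6,7], [5,7,9], [5,8,9], [6,7,8]

giving chain groups C_0 ≅ Z^9, C_1 ≅ Z^27, C_2 ≅ Z^18.

∂_1: C_1 → C_0 maps an edge to its endpoints' difference, ∂[p,q] = q − p. For instance
  ∂[3,7] = [7] − [3].
The resulting 9×27 matrix has rank 8, and its Smith normal form has invariant factors (1,1,1,1,1,1,1,1).

Boundary ∂_2: C_2 → C_1 sends each 2-simplex [p,q,r] to [q,r] − [p,r] + [p,q]. For instance
  ∂[1,4,6] = [4,6] − [1,6] + [1,4],
  ∂[1,2,9] = [2,9] − [1,9] + [1,2].
The 27×18 boundary matrix has rank 18 and Smith normal form diag(1,1,1,1,1,1,1,1,1,1,1,1,1,1,1,1,1,2).

From H_k ≅ ker(∂_k) / im(∂_{k+1}) we obtain:

  H_0: rank C_0 − rank ∂_1 = 9 − 8 = 1, and the invariant factors of ∂_1 are all 1, so H_0 ≅ Z.
  H_1: rank ker ∂_1 − rank ∂_2 = (27 − 8) − 18 = 1, and ∂_2 has invariant factor 2 > 1, so H_1 ≅ Z ⊕ Z/2.
  H_2: rank ker ∂_2 − rank ∂_3 = (18 − 18) − 0 = 0, and there is no ∂_3, so H_2 ≅ 0.

As a check, the Euler characteristic is 9 − 27 + 18 = 0, which agrees with 1 − 1 + 0 = 0.
(K is a triangulation of the Klein bottle.)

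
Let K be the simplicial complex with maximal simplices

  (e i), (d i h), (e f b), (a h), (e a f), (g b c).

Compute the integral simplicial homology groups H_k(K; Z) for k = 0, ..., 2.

H_0 ≅ Z,  H_1 ≅ Z,  H_2 = 0.

We work with the vertex ordering a < b < c < d < e < f < g < h < i. The simplices of K, each written with vertices in increasing order, are:

  0-simplices (9): a, b, c, d, e, f, g, h, i
  1-simplices (13): ae, af, ah, bc, be, bf, bg, cg, dh, di, ef, ei, hi
  2-simplices (4): aef, bcg, bef, dhi

so the chain groups are C_0 ≅ Z^9, C_1 ≅ Z^13, C_2 ≅ Z^4.

∂_1: C_1 → C_0 is given by ∂[p,q] = [q] − [p].
As a 9×13 matrix over Z this has rank 8, with invariant factors (1,1,1,1,1,1,1,1).

Boundary ∂_2: C_2 → C_1 sends each 2-simplex [p,q,r] to [q,r] − [p,r] + [p,q]. For instance
  ∂dhi = hi − di + dh,
  ∂bef = ef − bf + be.
The 13×4 boundary matrix has rank 4 and Smith normal form diag(1,1,1,1).

From H_k ≅ ker(∂_k) / im(∂_{k+1}) we obtain:

  H_0: rank C_0 − rank ∂_1 = 9 − 8 = 1, and the invariant factors of ∂_1 are all 1, so H_0 = Z.
  H_1: rank ker ∂_1 − rank ∂_2 = (13 − 8) − 4 = 1, and the invariant factors of ∂_2 are all 1, so H_1 = Z.
  H_2: rank ker ∂_2 − rank ∂_3 = (4 − 4) − 0 = 0, and there is no ∂_3, so H_2 = 0.

As a check, the Euler characteristic is 9 − 13 + 4 = 0, which agrees with 1 − 1 + 0 = 0.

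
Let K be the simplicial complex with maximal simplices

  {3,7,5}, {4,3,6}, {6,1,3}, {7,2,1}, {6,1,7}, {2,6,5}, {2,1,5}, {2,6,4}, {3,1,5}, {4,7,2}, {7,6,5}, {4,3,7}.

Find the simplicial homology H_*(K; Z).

We work with the vertex ordering 1 < 2 < 3 < 4 < 5 < 6 < 7. The simplices of K, each written with vertices in increasing order, are:

  0-simplices (7): [1], [2], [3], [4], [5], [6], [7]
  1-simplices (18): [1,2], [1,3], [1,5], [1,6], [1,7], [2,4], [2,5], [2,6], [2,7], [3,4], [3,5], [3,6], [3,7], [4,6], [4,7], [5,6], [5,7], [6,7]
  2-simplices (12): [1,2,5], [1,2,7], [1,3,5], [1,3,6], [1,6,7], [2,4,6], [2,4,7], [2,5,6], [3,4,6], [3,4,7], [3,5,7], [5,6,7]

so the chain groups are C_0 ≅ Z^7, C_1 ≅ Z^18, C_2 ≅ Z^12.

The boundary map ∂_1: C_1 → C_0 sends each edge [p,q] (with p < q) to q − p. For instance
  ∂[3,5] = [5] − [3].
As a 7×18 matrix over Z this has rank 6, with invariant factors (1,1,1,1,1,1).

The boundary map ∂_2: C_2 → C_1 sends each 2-simplex [p,q,r] to [q,r] − [p,r] + [p,q]. For instance
  ∂[1,6,7] = [6,7] − [1,7] + [1,6],
  ∂[2,5,6] = [5,6] − [2,6] + [2,5].
The resulting 18×12 matrix has rank 12, and its Smith normal form has invariant factors (1,1,1,1,1,1,1,1,1,1,1,2).

From H_k ≅ ker(∂_k) / im(∂_{k+1}) we obtain:

  H_0: rank C_0 − rank ∂_1 = 7 − 6 = 1, and the invariant factors of ∂_1 are all 1, so H_0 = Z.
  H_1: rank ker ∂_1 − rank ∂_2 = (18 − 6) − 12 = 0, and ∂_2 has invariant factor 2 > 1, so H_1 = Z/2Z.
  H_2: rank ker ∂_2 − rank ∂_3 = (12 − 12) − 0 = 0, and there is no ∂_3, so H_2 = 0.

(K is a triangulation of the real projective plane RP^2.)

H_0 = Z,  H_1 = Z/2Z,  H_2 = 0.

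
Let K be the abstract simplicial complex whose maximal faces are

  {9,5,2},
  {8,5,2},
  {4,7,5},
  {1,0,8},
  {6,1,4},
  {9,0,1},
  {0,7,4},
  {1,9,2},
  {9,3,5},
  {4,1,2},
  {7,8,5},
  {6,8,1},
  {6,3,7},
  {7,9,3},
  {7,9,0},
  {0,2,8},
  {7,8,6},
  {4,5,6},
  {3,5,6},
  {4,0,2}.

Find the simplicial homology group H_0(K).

H_0 = Z.

Fix the vertex order 0 < 1 < 2 < 3 < 4 < 5 < 6 < 7 < 8 < 9 and write every simplex with vertices in increasing order. Then dim K = 2 and the simplices of K are:

  0-simplices (10): [0], [1], [2], [3], [4], [5], [6], [7], [8], [9]
  1-simplices (30): (30 of them)
  2-simplices (20): (20 of them)

so the chain groups are C_0 ≅ Z^10, C_1 ≅ Z^30, C_2 ≅ Z^20.

Boundary ∂_1: C_1 → C_0 is given by ∂[p,q] = [q] − [p]. For instance
  ∂[2,4] = [4] − [2].
As a 10×30 matrix over Z this has rank 9, with invariant factors (1,1,1,1,1,1,1,1,1).

∂_2: C_2 → C_1 maps a triangle to the signed sum of its edges. For instance
  ∂[3,5,9] = [5,9] − [3,9] + [3,5],
  ∂[2,5,8] = [5,8] − [2,8] + [2,5].
The 30×20 boundary matrix has rank 20 and Smith normal form diag(1,1,1,1,1,1,1,1,1,1,1,1,1,1,1,1,1,1,1,2).

From H_k ≅ ker(∂_k) / im(∂_{k+1}) we obtain:

  H_0: rank C_0 − rank ∂_1 = 10 − 9 = 1, and the invariant factors of ∂_1 are all 1, so H_0 ≅ Z.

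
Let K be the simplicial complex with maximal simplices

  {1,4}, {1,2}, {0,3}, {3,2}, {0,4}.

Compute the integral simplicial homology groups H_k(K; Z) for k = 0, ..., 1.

H_0 ≅ Z,  H_1 ≅ Z.

Take the total order 0 < 1 < 2 < 3 < 4 on the vertex set. Then K (dimension 1) consists of the simplices:

  0-simplices (5): [0], [1], [2], [3], [4]
  1-simplices (5): [0,3], [0,4], [1,2], [1,4], [2,3]

so the chain groups are C_0 ≅ Z^5, C_1 ≅ Z^5.

Boundary ∂_1: C_1 → C_0 is given by ∂[p,q] = [q] − [p].
The resulting 5×5 matrix has rank 4, and its Smith normal form has invariant factors (1,1,1,1).

Computing H_k = (kernel of ∂_k) / (image of ∂_{k+1}):

  H_0: rank C_0 − rank ∂_1 = 5 − 4 = 1, and the invariant factors of ∂_1 are all 1, so H_0 ≅ Z.
  H_1: rank ker ∂_1 − rank ∂_2 = (5 − 4) − 0 = 1, and there is no ∂_2, so H_1 ≅ Z.

(K is a triangulation of the circle S^1.)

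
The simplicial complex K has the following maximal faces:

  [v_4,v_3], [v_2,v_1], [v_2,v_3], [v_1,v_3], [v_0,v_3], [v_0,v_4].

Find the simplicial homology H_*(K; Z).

Order the vertices as v_0 < v_1 < v_2 < v_3 < v_4. Listing each simplex with vertices in this order, K has dimension 1 with simplices:

  0-simplices (5): [v_0], [v_1], [v_2], [v_3], [v_4]
  1-simplices (6): [v_0,v_3], [v_0,v_4], [v_1,v_2], [v_1,v_3], [v_2,v_3], [v_3,v_4]

Hence C_0 ≅ Z^5, C_1 ≅ Z^6.

Boundary ∂_1: C_1 → C_0 maps an edge to its endpoints' difference, ∂[p,q] = q − p.
As a 5×6 matrix over Z this has rank 4, with invariant factors (1,1,1,1).

Now H_k = ker ∂_k / im ∂_{k+1}, so:

  H_0: rank C_0 − rank ∂_1 = 5 − 4 = 1, and the invariant factors of ∂_1 are all 1, so H_0 = Z.
  H_1: rank ker ∂_1 − rank ∂_2 = (6 − 4) − 0 = 2, and there is no ∂_2, so H_1 = Z^2.

H_0 = Z,  H_1 = Z^2.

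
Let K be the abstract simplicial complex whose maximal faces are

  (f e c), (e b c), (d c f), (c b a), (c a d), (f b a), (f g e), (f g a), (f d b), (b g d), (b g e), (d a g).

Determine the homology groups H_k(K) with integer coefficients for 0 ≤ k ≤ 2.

H_0 = Z,  H_1 = Z/2Z,  H_2 = 0.

Order the vertices as a < b < c < d < e < f < g. Listing each simplex with vertices in this order, K has dimension 2 with simplices:

  0-simplices (7): a, b, c, d, e, f, g
  1-simplices (18): ab, ac, ad, af, ag, bc, bd, be, bf, bg, cd, ce, cf, df, dg, ef, eg, fg
  2-simplices (12): abc, abf, acd, adg, afg, bce, bdf, bdg, beg, cdf, cef, efg

giving chain groups C_0 ≅ Z^7, C_1 ≅ Z^18, C_2 ≅ Z^12.

The boundary map ∂_1: C_1 → C_0 is given by ∂[p,q] = [q] − [p]. For instance
  ∂cd = d − c.
The resulting 7×18 matrix has rank 6, and its Smith normal form has invariant factors (1,1,1,1,1,1).

The boundary map ∂_2: C_2 → C_1 acts by ∂[p,q,r] = [q,r] − [p,r] + [p,q]. For instance
  ∂cdf = df − cf + cd,
  ∂abf = bf − af + ab.
The 18×12 boundary matrix has rank 12 and Smith normal form diag(1,1,1,1,1,1,1,1,1,1,1,2).

Computing H_k = (kernel of ∂_k) / (image of ∂_{k+1}):

  H_0: rank C_0 − rank ∂_1 = 7 − 6 = 1, and the invariant factors of ∂_1 are all 1, so H_0 ≅ Z.
  H_1: rank ker ∂_1 − rank ∂_2 = (18 − 6) − 12 = 0, and ∂_2 has invariant factor 2 > 1, so H_1 ≅ Z/2Z.
  H_2: rank ker ∂_2 − rank ∂_3 = (12 − 12) − 0 = 0, and there is no ∂_3, so H_2 ≅ 0.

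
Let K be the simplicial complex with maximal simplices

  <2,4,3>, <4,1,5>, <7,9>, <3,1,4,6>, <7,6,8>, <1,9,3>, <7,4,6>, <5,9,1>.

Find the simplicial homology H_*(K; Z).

Fix the vertex order 1 < 2 < 3 < 4 < 5 < 6 < 7 < 8 < 9 and write every simplex with vertices in increasing order. Then dim K = 3 and the simplices of K are:

  0-simplices (9): [1], [2], [3], [4], [5], [6], [7], [8], [9]
  1-simplices (18): [1,3], [1,4], [1,5], [1,6], [1,9], [2,3], [2,4], [3,4], [3,6], [3,9], [4,5], [4,6], [4,7], [5,9], [6,7], [6,8], [7,8], [7,9]
  2-simplices (10): [1,3,4], [1,3,6], [1,3,9], [1,4,5], [1,4,6], [1,5,9], [2,3,4], [3,4,6], [4,6,7], [6,7,8]
  3-simplices (1): [1,3,4,6]

Hence C_0 ≅ Z^9, C_1 ≅ Z^18, C_2 ≅ Z^10, C_3 ≅ Z^1.

∂_1: C_1 → C_0 is given by ∂[p,q] = [q] − [p]. For instance
  ∂[7,9] = [9] − [7].
This gives a 9×18 integer matrix of rank 8; reducing to Smith normal form yields diagonal entries (1,1,1,1,1,1,1,1).

Boundary ∂_2: C_2 → C_1 maps a triangle to the signed sum of its edges. For instance
  ∂[1,5,9] = [5,9] − [1,9] + [1,5],
  ∂[6,7,8] = [7,8] − [6,8] + [6,7].
The 18×10 boundary matrix has rank 9 and Smith normal form diag(1,1,1,1,1,1,1,1,1).

Boundary ∂_3: C_3 → C_2 sends each 3-simplex σ to the alternating sum Σ_i (−1)^i (σ with its i-th vertex removed). For instance
  ∂[1,3,4,6] = [3,4,6] − [1,4,6] + [1,3,6] − [1,3,4].
The 10×1 boundary matrix has rank 1 and Smith normal form diag(1).

Now H_k = ker ∂_k / im ∂_{k+1}, so:

  H_0: rank C_0 − rank ∂_1 = 9 − 8 = 1, and the invariant factors of ∂_1 are all 1, so H_0 ≅ Z.
  H_1: rank ker ∂_1 − rank ∂_2 = (18 − 8) − 9 = 1, and the invariant factors of ∂_2 are all 1, so H_1 ≅ Z.
  H_2: rank ker ∂_2 − rank ∂_3 = (10 − 9) − 1 = 0, and the invariant factors of ∂_3 are all 1, so H_2 ≅ 0.
  H_3: rank ker ∂_3 − rank ∂_4 = (1 − 1) − 0 = 0, and there is no ∂_4, so H_3 ≅ 0.

As a check, the Euler characteristic is 9 − 18 + 10 − 1 = 0, which agrees with 1 − 1 + 0 − 0 = 0.

H_0 = Z,  H_1 = Z,  H_2 = 0,  H_3 = 0.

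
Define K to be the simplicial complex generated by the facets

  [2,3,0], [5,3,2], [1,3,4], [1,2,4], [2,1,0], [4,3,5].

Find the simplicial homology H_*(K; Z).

Order the vertices as 0 < 1 < 2 < 3 < 4 < 5. Listing each simplex with vertices in this order, K has dimension 2 with simplices:

  0-simplices (6): [0], [1], [2], [3], [4], [5]
  1-simplices (12): [0,1], [0,2], [0,3], [1,2], [1,3], [1,4], [2,3], [2,4], [2,5], [3,4], [3,5], [4,5]
  2-simplices (6): [0,1,2], [0,2,3], [1,2,4], [1,3,4], [2,3,5], [3,4,5]

giving chain groups C_0 ≅ Z^6, C_1 ≅ Z^12, C_2 ≅ Z^6.

The boundary map ∂_1: C_1 → C_0 maps an edge to its endpoints' difference, ∂[p,q] = q − p.
The resulting 6×12 matrix has rank 5, and its Smith normal form has invariant factors (1,1,1,1,1).

∂_2: C_2 → C_1 acts by ∂[p,q,r] = [q,r] − [p,r] + [p,q]. For instance
  ∂[2,3,5] = [3,5] − [2,5] + [2,3],
  ∂[1,3,4] = [3,4] − [1,4] + [1,3].
The resulting 12×6 matrix has rank 6, and its Smith normal form has invariant factors (1,1,1,1,1,1).

Now H_k = ker ∂_k / im ∂_{k+1}, so:

  H_0: rank C_0 − rank ∂_1 = 6 − 5 = 1, and the invariant factors of ∂_1 are all 1, so H_0 ≅ Z.
  H_1: rank ker ∂_1 − rank ∂_2 = (12 − 5) − 6 = 1, and the invariant factors of ∂_2 are all 1, so H_1 ≅ Z.
  H_2: rank ker ∂_2 − rank ∂_3 = (6 − 6) − 0 = 0, and there is no ∂_3, so H_2 ≅ 0.

H_0 = Z,  H_1 = Z,  H_2 = 0.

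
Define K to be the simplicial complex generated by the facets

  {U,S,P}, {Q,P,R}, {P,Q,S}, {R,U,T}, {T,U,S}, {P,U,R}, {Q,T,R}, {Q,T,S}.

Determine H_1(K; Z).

H_1 = 0.

We work with the vertex ordering P < Q < R < S < T < U. The simplices of K, each written with vertices in increasing order, are:

  0-simplices (6): P, Q, R, S, T, U
  1-simplices (12): PQ, PR, PS, PU, QR, QS, QT, RT, RU, ST, SU, TU
  2-simplices (8): PQR, PQS, PRU, PSU, QRT, QST, RTU, STU

so the chain groups are C_0 ≅ Z^6, C_1 ≅ Z^12, C_2 ≅ Z^8.

The boundary map ∂_1: C_1 → C_0 maps an edge to its endpoints' difference, ∂[p,q] = q − p. For instance
  ∂TU = U − T.
This gives a 6×12 integer matrix of rank 5; reducing to Smith normal form yields diagonal entries (1,1,1,1,1).

Boundary ∂_2: C_2 → C_1 acts by ∂[p,q,r] = [q,r] − [p,r] + [p,q]. For instance
  ∂PRU = RU − PU + PR,
  ∂PSU = SU − PU + PS.
As a 12×8 matrix over Z this has rank 7, with invariant factors (1,1,1,1,1,1,1).

From H_k ≅ ker(∂_k) / im(∂_{k+1}) we obtain:

  H_1: rank ker ∂_1 − rank ∂_2 = (12 − 5) − 7 = 0, and the invariant factors of ∂_2 are all 1, so H_1 = 0.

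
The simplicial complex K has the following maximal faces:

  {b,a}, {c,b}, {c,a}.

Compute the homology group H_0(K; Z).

Fix the vertex order a < b < c and write every simplex with vertices in increasing order. Then dim K = 1 and the simplices of K are:

  0-simplices (3): a, b, c
  1-simplices (3): ab, ac, bc

so the chain groups are C_0 ≅ Z^3, C_1 ≅ Z^3.

Boundary ∂_1: C_1 → C_0 is given by ∂[p,q] = [q] − [p].
The 3×3 boundary matrix has rank 2 and Smith normal form diag(1,1).

Reading off H_k = ker ∂_k / im ∂_{k+1}:

  H_0: rank C_0 − rank ∂_1 = 3 − 2 = 1, and the invariant factors of ∂_1 are all 1, so H_0 ≅ Z.

H_0 = Z.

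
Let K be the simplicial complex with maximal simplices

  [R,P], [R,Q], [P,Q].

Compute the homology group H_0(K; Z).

Take the total order P < Q < R on the vertex set. Then K (dimension 1) consists of the simplices:

  0-simplices (3): P, Q, R
  1-simplices (3): PQ, PR, QR

giving chain groups C_0 ≅ Z^3, C_1 ≅ Z^3.

∂_1: C_1 → C_0 maps an edge to its endpoints' difference, ∂[p,q] = q − p.
As a 3×3 matrix over Z this has rank 2, with invariant factors (1,1).

Reading off H_k = ker ∂_k / im ∂_{k+1}:

  H_0: rank C_0 − rank ∂_1 = 3 − 2 = 1, and the invariant factors of ∂_1 are all 1, so H_0 = Z.

H_0 = Z.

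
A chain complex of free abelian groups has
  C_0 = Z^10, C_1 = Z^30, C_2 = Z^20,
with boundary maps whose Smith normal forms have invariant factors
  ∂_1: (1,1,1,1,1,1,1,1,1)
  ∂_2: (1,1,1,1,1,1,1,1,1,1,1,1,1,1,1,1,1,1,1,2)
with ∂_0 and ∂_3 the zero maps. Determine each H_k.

H_0 ≅ Z,  H_1 ≅ Z ⊕ Z/2,  H_2 = 0.

H_0: b_0 = 10 − 0 − 9 = 1; torsion from ∂_1 factors > 1: none. So H_0 ≅ Z.
H_1: b_1 = 30 − 9 − 20 = 1; torsion from ∂_2 factors > 1: [2]. So H_1 ≅ Z ⊕ Z/2.
H_2: b_2 = 20 − 20 − 0 = 0; torsion from ∂_3 factors > 1: none. So H_2 ≅ 0.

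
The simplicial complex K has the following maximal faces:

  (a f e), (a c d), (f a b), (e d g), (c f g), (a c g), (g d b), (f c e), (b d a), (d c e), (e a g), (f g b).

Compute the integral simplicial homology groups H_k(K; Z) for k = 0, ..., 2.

Fix the vertex order a < b < c < d < e < f < g and write every simplex with vertices in increasing order. Then dim K = 2 and the simplices of K are:

  0-simplices (7): a, b, c, d, e, f, g
  1-simplices (18): ab, ac, ad, ae, af, ag, bd, bf, bg, cd, ce, cf, cg, de, dg, ef, eg, fg
  2-simplices (12): abd, abf, acd, acg, aef, aeg, bdg, bfg, cde, cef, cfg, deg

so the chain groups are C_0 ≅ Z^7, C_1 ≅ Z^18, C_2 ≅ Z^12.

Boundary ∂_1: C_1 → C_0 sends each edge [p,q] (with p < q) to q − p. For instance
  ∂ef = f − e.
As a 7×18 matrix over Z this has rank 6, with invariant factors (1,1,1,1,1,1).

Boundary ∂_2: C_2 → C_1 sends each 2-simplex [p,q,r] to [q,r] − [p,r] + [p,q]. For instance
  ∂cef = ef − cf + ce,
  ∂deg = eg − dg + de.
The resulting 18×12 matrix has rank 12, and its Smith normal form has invariant factors (1,1,1,1,1,1,1,1,1,1,1,2).

From H_k ≅ ker(∂_k) / im(∂_{k+1}) we obtain:

  H_0: rank C_0 − rank ∂_1 = 7 − 6 = 1, and the invariant factors of ∂_1 are all 1, so H_0 = Z.
  H_1: rank ker ∂_1 − rank ∂_2 = (18 − 6) − 12 = 0, and ∂_2 has invariant factor 2 > 1, so H_1 = Z/2.
  H_2: rank ker ∂_2 − rank ∂_3 = (12 − 12) − 0 = 0, and there is no ∂_3, so H_2 = 0.

H_0 ≅ Z,  H_1 ≅ Z/2,  H_2 = 0.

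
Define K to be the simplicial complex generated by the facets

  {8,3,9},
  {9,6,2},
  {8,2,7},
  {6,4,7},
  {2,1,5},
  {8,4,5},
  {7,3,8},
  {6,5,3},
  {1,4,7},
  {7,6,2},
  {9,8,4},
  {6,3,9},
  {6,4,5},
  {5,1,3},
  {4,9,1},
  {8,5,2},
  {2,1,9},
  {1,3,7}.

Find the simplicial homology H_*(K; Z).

K has 9 vertices, 27 edges, 18 triangles.
rank ∂_0 = 0, rank ∂_1 = 8 ⇒ b_0 = 9 − 0 − 8 = 1; all invariant factors of ∂_1 are 1 so no torsion. So H_0 = Z.
rank ∂_1 = 8, rank ∂_2 = 17 ⇒ b_1 = 27 − 8 − 17 = 2; all invariant factors of ∂_2 are 1 so no torsion. So H_1 = Z^2.
rank ∂_2 = 17, rank ∂_3 = 0 ⇒ b_2 = 18 − 17 − 0 = 1. So H_2 = Z.

H_0 ≅ Z,  H_1 ≅ Z^2,  H_2 ≅ Z.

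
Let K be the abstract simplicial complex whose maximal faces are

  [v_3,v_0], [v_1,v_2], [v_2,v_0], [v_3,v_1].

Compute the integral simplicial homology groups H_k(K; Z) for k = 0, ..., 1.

We work with the vertex ordering v_0 < v_1 < v_2 < v_3. The simplices of K, each written with vertices in increasing order, are:

  0-simplices (4): [v_0], [v_1], [v_2], [v_3]
  1-simplices (4): [v_0,v_2], [v_0,v_3], [v_1,v_2], [v_1,v_3]

so the chain groups are C_0 ≅ Z^4, C_1 ≅ Z^4.

The boundary map ∂_1: C_1 → C_0 maps an edge to its endpoints' difference, ∂[p,q] = q − p. For instance
  ∂[v_0,v_3] = [v_3] − [v_0].
The resulting 4×4 matrix has rank 3, and its Smith normal form has invariant factors (1,1,1).

From H_k ≅ ker(∂_k) / im(∂_{k+1}) we obtain:

  H_0: rank C_0 − rank ∂_1 = 4 − 3 = 1, and the invariant factors of ∂_1 are all 1, so H_0 ≅ Z.
  H_1: rank ker ∂_1 − rank ∂_2 = (4 − 3) − 0 = 1, and there is no ∂_2, so H_1 ≅ Z.

(K is a triangulation of the circle S^1.)

H_0 = Z,  H_1 = Z.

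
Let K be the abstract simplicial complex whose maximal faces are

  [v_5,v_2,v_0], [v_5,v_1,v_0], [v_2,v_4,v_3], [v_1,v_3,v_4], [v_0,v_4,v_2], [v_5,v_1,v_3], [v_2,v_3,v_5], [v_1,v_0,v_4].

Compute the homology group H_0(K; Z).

H_0 = Z.

K has 6 vertices, 12 edges, 8 triangles.
rank ∂_0 = 0, rank ∂_1 = 5 ⇒ b_0 = 6 − 0 − 5 = 1; all invariant factors of ∂_1 are 1 so no torsion. So H_0 = Z.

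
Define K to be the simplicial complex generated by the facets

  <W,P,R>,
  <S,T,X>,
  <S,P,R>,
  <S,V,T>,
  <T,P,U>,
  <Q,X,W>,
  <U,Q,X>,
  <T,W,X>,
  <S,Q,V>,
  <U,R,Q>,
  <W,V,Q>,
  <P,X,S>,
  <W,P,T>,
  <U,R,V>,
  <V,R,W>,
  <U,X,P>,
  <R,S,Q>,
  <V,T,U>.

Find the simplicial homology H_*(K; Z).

H_0 ≅ Z,  H_1 ≅ Z ⊕ Z/2Z,  H_2 = 0.

Take the total order P < Q < R < S < T < U < V < W < X on the vertex set. Then K (dimension 2) consists of the simplices:

  0-simplices (9): P, Q, R, S, T, U, V, W, X
  1-simplices (27): PR, PS, PT, PU, PW, PX, QR, QS, QU, QV, QW, QX, RS, RU, RV, RW, ST, SV, SX, TU, TV, TW, TX, UV, UX, VW, WX
  2-simplices (18): PRS, PRW, PSX, PTU, PTW, PUX, QRS, QRU, QSV, QUX, QVW, QWX, RUV, RVW, STV, STX, TUV, TWX

giving chain groups C_0 ≅ Z^9, C_1 ≅ Z^27, C_2 ≅ Z^18.

Boundary ∂_1: C_1 → C_0 sends each edge [p,q] (with p < q) to q − p.
The 9×27 boundary matrix has rank 8 and Smith normal form diag(1,1,1,1,1,1,1,1).

Boundary ∂_2: C_2 → C_1 sends each 2-simplex [p,q,r] to [q,r] − [p,r] + [p,q]. For instance
  ∂PRS = RS − PS + PR,
  ∂QVW = VW − QW + QV.
This gives a 27×18 integer matrix of rank 18; reducing to Smith normal form yields diagonal entries (1,1,1,1,1,1,1,1,1,1,1,1,1,1,1,1,1,2).

Computing H_k = (kernel of ∂_k) / (image of ∂_{k+1}):

  H_0: rank C_0 − rank ∂_1 = 9 − 8 = 1, and the invariant factors of ∂_1 are all 1, so H_0 ≅ Z.
  H_1: rank ker ∂_1 − rank ∂_2 = (27 − 8) − 18 = 1, and ∂_2 has invariant factor 2 > 1, so H_1 ≅ Z ⊕ Z/2Z.
  H_2: rank ker ∂_2 − rank ∂_3 = (18 − 18) − 0 = 0, and there is no ∂_3, so H_2 ≅ 0.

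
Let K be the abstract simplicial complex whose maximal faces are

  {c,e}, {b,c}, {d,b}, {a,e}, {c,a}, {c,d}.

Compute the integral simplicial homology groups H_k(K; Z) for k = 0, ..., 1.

K has 5 vertices, 6 edges.
rank ∂_0 = 0, rank ∂_1 = 4 ⇒ b_0 = 5 − 0 − 4 = 1; all invariant factors of ∂_1 are 1 so no torsion. So H_0 ≅ Z.
rank ∂_1 = 4, rank ∂_2 = 0 ⇒ b_1 = 6 − 4 − 0 = 2. So H_1 ≅ Z^2.

H_0 = Z,  H_1 = Z^2.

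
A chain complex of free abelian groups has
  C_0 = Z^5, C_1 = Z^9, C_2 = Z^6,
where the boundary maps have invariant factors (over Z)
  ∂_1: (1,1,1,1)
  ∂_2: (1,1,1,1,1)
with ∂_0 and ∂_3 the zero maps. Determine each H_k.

H_0 = Z,  H_1 = 0,  H_2 = Z.

H_0: b_0 = 5 − 0 − 4 = 1; torsion from ∂_1 factors > 1: none. So H_0 = Z.
H_1: b_1 = 9 − 4 − 5 = 0; torsion from ∂_2 factors > 1: none. So H_1 = 0.
H_2: b_2 = 6 − 5 − 0 = 1; torsion from ∂_3 factors > 1: none. So H_2 = Z.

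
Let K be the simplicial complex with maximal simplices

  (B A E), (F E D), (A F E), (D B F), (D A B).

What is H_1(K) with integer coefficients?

Order the vertices as A < B < D < E < F. Listing each simplex with vertices in this order, K has dimension 2 with simplices:

  0-simplices (5): A, B, D, E, F
  1-simplices (10): AB, AD, AE, AF, BD, BE, BF, DE, DF, EF
  2-simplices (5): ABD, ABE, AEF, BDF, DEF

giving chain groups C_0 ≅ Z^5, C_1 ≅ Z^10, C_2 ≅ Z^5.

∂_1: C_1 → C_0 sends each edge [p,q] (with p < q) to q − p.
This gives a 5×10 integer matrix of rank 4; reducing to Smith normal form yields diagonal entries (1,1,1,1).

The boundary map ∂_2: C_2 → C_1 maps a triangle to the signed sum of its edges. For instance
  ∂BDF = DF − BF + BD,
  ∂AEF = EF − AF + AE.
The resulting 10×5 matrix has rank 5, and its Smith normal form has invariant factors (1,1,1,1,1).

Computing H_k = (kernel of ∂_k) / (image of ∂_{k+1}):

  H_1: rank ker ∂_1 − rank ∂_2 = (10 − 4) − 5 = 1, and the invariant factors of ∂_2 are all 1, so H_1 = Z.

H_1 ≅ Z.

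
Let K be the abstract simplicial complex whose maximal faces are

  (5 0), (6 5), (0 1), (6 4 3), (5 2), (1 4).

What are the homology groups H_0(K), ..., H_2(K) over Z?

H_0 = Z,  H_1 = Z,  H_2 = 0.

We work with the vertex ordering 0 < 1 < 2 < 3 < 4 < 5 < 6. The simplices of K, each written with vertices in increasing order, are:

  0-simplices (7): [0], [1], [2], [3], [4], [5], [6]
  1-simplices (8): [0,1], [0,5], [1,4], [2,5], [3,4], [3,6], [4,6], [5,6]
  2-simplices (1): [3,4,6]

so the chain groups are C_0 ≅ Z^7, C_1 ≅ Z^8, C_2 ≅ Z^1.

∂_1: C_1 → C_0 maps an edge to its endpoints' difference, ∂[p,q] = q − p.
As a 7×8 matrix over Z this has rank 6, with invariant factors (1,1,1,1,1,1).

The boundary map ∂_2: C_2 → C_1 sends each 2-simplex [p,q,r] to [q,r] − [p,r] + [p,q]. For instance
  ∂[3,4,6] = [4,6] − [3,6] + [3,4].
As a 8×1 matrix over Z this has rank 1, with invariant factors (1).

Reading off H_k = ker ∂_k / im ∂_{k+1}:

  H_0: rank C_0 − rank ∂_1 = 7 − 6 = 1, and the invariant factors of ∂_1 are all 1, so H_0 = Z.
  H_1: rank ker ∂_1 − rank ∂_2 = (8 − 6) − 1 = 1, and the invariant factors of ∂_2 are all 1, so H_1 = Z.
  H_2: rank ker ∂_2 − rank ∂_3 = (1 − 1) − 0 = 0, and there is no ∂_3, so H_2 = 0.

As a check, the Euler characteristic is 7 − 8 + 1 = 0, which agrees with 1 − 1 + 0 = 0.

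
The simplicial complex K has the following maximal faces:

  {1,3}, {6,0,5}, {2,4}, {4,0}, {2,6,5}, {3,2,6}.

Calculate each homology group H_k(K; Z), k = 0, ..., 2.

Fix the vertex order 0 < 1 < 2 < 3 < 4 < 5 < 6 and write every simplex with vertices in increasing order. Then dim K = 2 and the simplices of K are:

  0-simplices (7): [0], [1], [2], [3], [4], [5], [6]
  1-simplices (10): [0,4], [0,5], [0,6], [1,3], [2,3], [2,4], [2,5], [2,6], [3,6], [5,6]
  2-simplices (3): [0,5,6], [2,3,6], [2,5,6]

giving chain groups C_0 ≅ Z^7, C_1 ≅ Z^10, C_2 ≅ Z^3.

∂_1: C_1 → C_0 maps an edge to its endpoints' difference, ∂[p,q] = q − p. For instance
  ∂[2,5] = [5] − [2].
This gives a 7×10 integer matrix of rank 6; reducing to Smith normal form yields diagonal entries (1,1,1,1,1,1).

∂_2: C_2 → C_1 acts by ∂[p,q,r] = [q,r] − [p,r] + [p,q]. For instance
  ∂[2,5,6] = [5,6] − [2,6] + [2,5],
  ∂[2,3,6] = [3,6] − [2,6] + [2,3].
As a 10×3 matrix over Z this has rank 3, with invariant factors (1,1,1).

Reading off H_k = ker ∂_k / im ∂_{k+1}:

  H_0: rank C_0 − rank ∂_1 = 7 − 6 = 1, and the invariant factors of ∂_1 are all 1, so H_0 ≅ Z.
  H_1: rank ker ∂_1 − rank ∂_2 = (10 − 6) − 3 = 1, and the invariant factors of ∂_2 are all 1, so H_1 ≅ Z.
  H_2: rank ker ∂_2 − rank ∂_3 = (3 − 3) − 0 = 0, and there is no ∂_3, so H_2 ≅ 0.

H_0 ≅ Z,  H_1 ≅ Z,  H_2 = 0.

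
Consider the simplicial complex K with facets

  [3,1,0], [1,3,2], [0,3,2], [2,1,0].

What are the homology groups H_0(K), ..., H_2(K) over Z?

Fix the vertex order 0 < 1 < 2 < 3 and write every simplex with vertices in increasing order. Then dim K = 2 and the simplices of K are:

  0-simplices (4): [0], [1], [2], [3]
  1-simplices (6): [0,1], [0,2], [0,3], [1,2], [1,3], [2,3]
  2-simplices (4): [0,1,2], [0,1,3], [0,2,3], [1,2,3]

so the chain groups are C_0 ≅ Z^4, C_1 ≅ Z^6, C_2 ≅ Z^4.

The boundary map ∂_1: C_1 → C_0 sends each edge [p,q] (with p < q) to q − p.
As a 4×6 matrix over Z this has rank 3, with invariant factors (1,1,1).

The boundary map ∂_2: C_2 → C_1 acts by ∂[p,q,r] = [q,r] − [p,r] + [p,q]. For instance
  ∂[0,1,2] = [1,2] − [0,2] + [0,1],
  ∂[0,2,3] = [2,3] − [0,3] + [0,2].
The resulting 6×4 matrix has rank 3, and its Smith normal form has invariant factors (1,1,1).

Computing H_k = (kernel of ∂_k) / (image of ∂_{k+1}):

  H_0: rank C_0 − rank ∂_1 = 4 − 3 = 1, and the invariant factors of ∂_1 are all 1, so H_0 ≅ Z.
  H_1: rank ker ∂_1 − rank ∂_2 = (6 − 3) − 3 = 0, and the invariant factors of ∂_2 are all 1, so H_1 ≅ 0.
  H_2: rank ker ∂_2 − rank ∂_3 = (4 − 3) − 0 = 1, and there is no ∂_3, so H_2 ≅ Z.

H_0 ≅ Z,  H_1 = 0,  H_2 ≅ Z.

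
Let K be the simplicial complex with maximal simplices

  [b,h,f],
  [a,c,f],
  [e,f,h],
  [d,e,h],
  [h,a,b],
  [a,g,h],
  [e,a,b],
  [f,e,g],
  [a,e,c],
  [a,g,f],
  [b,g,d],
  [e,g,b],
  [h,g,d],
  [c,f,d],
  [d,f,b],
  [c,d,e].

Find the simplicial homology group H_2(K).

H_2 = Z.

Take the total order a < b < c < d < e < f < g < h on the vertex set. Then K (dimension 2) consists of the simplices:

  0-simplices (8): a, b, c, d, e, f, g, h
  1-simplices (24): ab, ac, ae, af, ag, ah, bd, be, bf, bg, bh, cd, ce, cf, de, df, dg, dh, ef, eg, eh, fg, fh, gh
  2-simplices (16): abe, abh, ace, acf, afg, agh, bdf, bdg, beg, bfh, cde, cdf, deh, dgh, efg, efh

so the chain groups are C_0 ≅ Z^8, C_1 ≅ Z^24, C_2 ≅ Z^16.

∂_1: C_1 → C_0 is given by ∂[p,q] = [q] − [p]. For instance
  ∂ac = c − a.
The resulting 8×24 matrix has rank 7, and its Smith normal form has invariant factors (1,1,1,1,1,1,1).

Boundary ∂_2: C_2 → C_1 maps a triangle to the signed sum of its edges. For instance
  ∂acf = cf − af + ac,
  ∂deh = eh − dh + de.
The resulting 24×16 matrix has rank 15, and its Smith normal form has invariant factors (1,1,1,1,1,1,1,1,1,1,1,1,1,1,1).

From H_k ≅ ker(∂_k) / im(∂_{k+1}) we obtain:

  H_2: rank ker ∂_2 − rank ∂_3 = (16 − 15) − 0 = 1, and there is no ∂_3, so H_2 ≅ Z.

(K is a triangulation of the torus T^2.)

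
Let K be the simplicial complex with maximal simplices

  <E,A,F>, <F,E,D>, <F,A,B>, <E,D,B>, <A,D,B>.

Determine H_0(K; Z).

H_0 ≅ Z.

Fix the vertex order A < B < D < E < F and write every simplex with vertices in increasing order. Then dim K = 2 and the simplices of K are:

  0-simplices (5): A, B, D, E, F
  1-simplices (10): AB, AD, AE, AF, BD, BE, BF, DE, DF, EF
  2-simplices (5): ABD, ABF, AEF, BDE, DEF

so the chain groups are C_0 ≅ Z^5, C_1 ≅ Z^10, C_2 ≅ Z^5.

Boundary ∂_1: C_1 → C_0 is given by ∂[p,q] = [q] − [p]. For instance
  ∂AE = E − A.
The resulting 5×10 matrix has rank 4, and its Smith normal form has invariant factors (1,1,1,1).

Boundary ∂_2: C_2 → C_1 maps a triangle to the signed sum of its edges. For instance
  ∂ABD = BD − AD + AB,
  ∂BDE = DE − BE + BD.
The resulting 10×5 matrix has rank 5, and its Smith normal form has invariant factors (1,1,1,1,1).

Reading off H_k = ker ∂_k / im ∂_{k+1}:

  H_0: rank C_0 − rank ∂_1 = 5 − 4 = 1, and the invariant factors of ∂_1 are all 1, so H_0 ≅ Z.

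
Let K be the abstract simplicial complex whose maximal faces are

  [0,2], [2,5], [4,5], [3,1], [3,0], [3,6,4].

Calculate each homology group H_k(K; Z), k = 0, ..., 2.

H_0 = Z,  H_1 = Z,  H_2 = 0.

Order the vertices as 0 < 1 < 2 < 3 < 4 < 5 < 6. Listing each simplex with vertices in this order, K has dimension 2 with simplices:

  0-simplices (7): [0], [1], [2], [3], [4], [5], [6]
  1-simplices (8): [0,2], [0,3], [1,3], [2,5], [3,4], [3,6], [4,5], [4,6]
  2-simplices (1): [3,4,6]

giving chain groups C_0 ≅ Z^7, C_1 ≅ Z^8, C_2 ≅ Z^1.

Boundary ∂_1: C_1 → C_0 sends each edge [p,q] (with p < q) to q − p.
As a 7×8 matrix over Z this has rank 6, with invariant factors (1,1,1,1,1,1).

Boundary ∂_2: C_2 → C_1 sends each 2-simplex [p,q,r] to [q,r] − [p,r] + [p,q]. For instance
  ∂[3,4,6] = [4,6] − [3,6] + [3,4].
The 8×1 boundary matrix has rank 1 and Smith normal form diag(1).

Reading off H_k = ker ∂_k / im ∂_{k+1}:

  H_0: rank C_0 − rank ∂_1 = 7 − 6 = 1, and the invariant factors of ∂_1 are all 1, so H_0 = Z.
  H_1: rank ker ∂_1 − rank ∂_2 = (8 − 6) − 1 = 1, and the invariant factors of ∂_2 are all 1, so H_1 = Z.
  H_2: rank ker ∂_2 − rank ∂_3 = (1 − 1) − 0 = 0, and there is no ∂_3, so H_2 = 0.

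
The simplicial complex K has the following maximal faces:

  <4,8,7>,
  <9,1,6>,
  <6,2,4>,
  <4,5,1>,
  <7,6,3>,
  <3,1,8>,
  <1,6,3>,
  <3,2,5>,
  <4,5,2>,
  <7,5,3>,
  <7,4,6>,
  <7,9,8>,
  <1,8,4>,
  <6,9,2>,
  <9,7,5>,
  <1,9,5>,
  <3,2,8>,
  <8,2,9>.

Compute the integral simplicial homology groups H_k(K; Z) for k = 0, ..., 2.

Take the total order 1 < 2 < 3 < 4 < 5 < 6 < 7 < 8 < 9 on the vertex set. Then K (dimension 2) consists of the simplices:

  0-simplices (9): [1], [2], [3], [4], [5], [6], [7], [8], [9]
  1-simplices (27): (27 of them)
  2-simplices (18): [1,3,6], [1,3,8], [1,4,5], [1,4,8], [1,5,9], [1,6,9], [2,3,5], [2,3,8], [2,4,5], [2,4,6], [2,6,9], [2,8,9], [3,5,7], [3,6,7], [4,6,7], [4,7,8], [5,7,9], [7,8,9]

so the chain groups are C_0 ≅ Z^9, C_1 ≅ Z^27, C_2 ≅ Z^18.

The boundary map ∂_1: C_1 → C_0 maps an edge to its endpoints' difference, ∂[p,q] = q − p.
The 9×27 boundary matrix has rank 8 and Smith normal form diag(1,1,1,1,1,1,1,1).

∂_2: C_2 → C_1 sends each 2-simplex [p,q,r] to [q,r] − [p,r] + [p,q]. For instance
  ∂[1,3,8] = [3,8] − [1,8] + [1,3],
  ∂[1,3,6] = [3,6] − [1,6] + [1,3].
The 27×18 boundary matrix has rank 17 and Smith normal form diag(1,1,1,1,1,1,1,1,1,1,1,1,1,1,1,1,1).

From H_k ≅ ker(∂_k) / im(∂_{k+1}) we obtain:

  H_0: rank C_0 − rank ∂_1 = 9 − 8 = 1, and the invariant factors of ∂_1 are all 1, so H_0 = Z.
  H_1: rank ker ∂_1 − rank ∂_2 = (27 − 8) − 17 = 2, and the invariant factors of ∂_2 are all 1, so H_1 = Z^2.
  H_2: rank ker ∂_2 − rank ∂_3 = (18 − 17) − 0 = 1, and there is no ∂_3, so H_2 = Z.

As a check, the Euler characteristic is 9 − 27 + 18 = 0, which agrees with 1 − 2 + 1 = 0.
(K is a triangulation of the torus T^2.)

H_0 = Z,  H_1 = Z^2,  H_2 = Z.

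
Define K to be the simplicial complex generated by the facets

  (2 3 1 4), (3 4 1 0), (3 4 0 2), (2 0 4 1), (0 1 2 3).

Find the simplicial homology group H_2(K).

H_2 = 0.

Order the vertices as 0 < 1 < 2 < 3 < 4. Listing each simplex with vertices in this order, K has dimension 3 with simplices:

  0-simplices (5): [0], [1], [2], [3], [4]
  1-simplices (10): [0,1], [0,2], [0,3], [0,4], [1,2], [1,3], [1,4], [2,3], [2,4], [3,4]
  2-simplices (10): [0,1,2], [0,1,3], [0,1,4], [0,2,3], [0,2,4], [0,3,4], [1,2,3], [1,2,4], [1,3,4], [2,3,4]
  3-simplices (5): [0,1,2,3], [0,1,2,4], [0,1,3,4], [0,2,3,4], [1,2,3,4]

Hence C_0 ≅ Z^5, C_1 ≅ Z^10, C_2 ≅ Z^10, C_3 ≅ Z^5.

Boundary ∂_1: C_1 → C_0 sends each edge [p,q] (with p < q) to q − p.
As a 5×10 matrix over Z this has rank 4, with invariant factors (1,1,1,1).

Boundary ∂_2: C_2 → C_1 acts by ∂[p,q,r] = [q,r] − [p,r] + [p,q]. For instance
  ∂[1,2,3] = [2,3] − [1,3] + [1,2],
  ∂[0,1,4] = [1,4] − [0,4] + [0,1].
This gives a 10×10 integer matrix of rank 6; reducing to Smith normal form yields diagonal entries (1,1,1,1,1,1).

The boundary map ∂_3: C_3 → C_2 sends each 3-simplex σ to the alternating sum Σ_i (−1)^i (σ with its i-th vertex removed). For instance
  ∂[0,2,3,4] = [2,3,4] − [0,3,4] + [0,2,4] − [0,2,3],
  ∂[0,1,3,4] = [1,3,4] − [0,3,4] + [0,1,4] − [0,1,3].
The resulting 10×5 matrix has rank 4, and its Smith normal form has invariant factors (1,1,1,1).

Reading off H_k = ker ∂_k / im ∂_{k+1}:

  H_2: rank ker ∂_2 − rank ∂_3 = (10 − 6) − 4 = 0, and the invariant factors of ∂_3 are all 1, so H_2 ≅ 0.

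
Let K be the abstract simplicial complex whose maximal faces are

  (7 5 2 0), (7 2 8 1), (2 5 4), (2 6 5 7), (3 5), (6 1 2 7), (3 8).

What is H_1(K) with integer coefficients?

H_1 = Z.

K has 9 vertices, 19 edges, 14 triangles, 4 3-simplices.
rank ∂_1 = 8, rank ∂_2 = 10 ⇒ b_1 = 19 − 8 − 10 = 1; all invariant factors of ∂_2 are 1 so no torsion. So H_1 ≅ Z.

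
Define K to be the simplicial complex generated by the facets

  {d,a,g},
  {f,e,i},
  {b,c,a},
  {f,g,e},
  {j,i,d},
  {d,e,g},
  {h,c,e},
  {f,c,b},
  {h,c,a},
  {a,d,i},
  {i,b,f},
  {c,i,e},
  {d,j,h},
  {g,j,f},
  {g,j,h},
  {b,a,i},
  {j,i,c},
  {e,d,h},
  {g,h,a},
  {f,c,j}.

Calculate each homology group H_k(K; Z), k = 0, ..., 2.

H_0 ≅ Z,  H_1 ≅ Z ⊕ Z/2Z,  H_2 = 0.

Order the vertices as a < b < c < d < e < f < g < h < i < j. Listing each simplex with vertices in this order, K has dimension 2 with simplices:

  0-simplices (10): a, b, c, d, e, f, g, h, i, j
  1-simplices (30): ab, ac, ad, ag, ah, ai, bc, bf, bi, ce, cf, ch, ci, cj, de, dg, dh, di, dj, ef, eg, eh, ei, fg, fi, fj, gh, gj, hj, ij
  2-simplices (20): abc, abi, ach, adg, adi, agh, bcf, bfi, ceh, cei, cfj, cij, deg, deh, dhj, dij, efg, efi, fgj, ghj

giving chain groups C_0 ≅ Z^10, C_1 ≅ Z^30, C_2 ≅ Z^20.

∂_1: C_1 → C_0 sends each edge [p,q] (with p < q) to q − p. For instance
  ∂ac = c − a.
The 10×30 boundary matrix has rank 9 and Smith normal form diag(1,1,1,1,1,1,1,1,1).

The boundary map ∂_2: C_2 → C_1 sends each 2-simplex [p,q,r] to [q,r] − [p,r] + [p,q]. For instance
  ∂ghj = hj − gj + gh,
  ∂cij = ij − cj + ci.
This gives a 30×20 integer matrix of rank 20; reducing to Smith normal form yields diagonal entries (1,1,1,1,1,1,1,1,1,1,1,1,1,1,1,1,1,1,1,2).

Now H_k = ker ∂_k / im ∂_{k+1}, so:

  H_0: rank C_0 − rank ∂_1 = 10 − 9 = 1, and the invariant factors of ∂_1 are all 1, so H_0 ≅ Z.
  H_1: rank ker ∂_1 − rank ∂_2 = (30 − 9) − 20 = 1, and ∂_2 has invariant factor 2 > 1, so H_1 ≅ Z ⊕ Z/2Z.
  H_2: rank ker ∂_2 − rank ∂_3 = (20 − 20) − 0 = 0, and there is no ∂_3, so H_2 ≅ 0.

As a check, the Euler characteristic is 10 − 30 + 20 = 0, which agrees with 1 − 1 + 0 = 0.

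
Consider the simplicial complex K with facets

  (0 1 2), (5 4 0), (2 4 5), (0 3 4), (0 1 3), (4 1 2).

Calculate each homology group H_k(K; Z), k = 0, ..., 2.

H_0 ≅ Z,  H_1 ≅ Z,  H_2 = 0.

We work with the vertex ordering 0 < 1 < 2 < 3 < 4 < 5. The simplices of K, each written with vertices in increasing order, are:

  0-simplices (6): [0], [1], [2], [3], [4], [5]
  1-simplices (12): [0,1], [0,2], [0,3], [0,4], [0,5], [1,2], [1,3], [1,4], [2,4], [2,5], [3,4], [4,5]
  2-simplices (6): [0,1,2], [0,1,3], [0,3,4], [0,4,5], [1,2,4], [2,4,5]

Hence C_0 ≅ Z^6, C_1 ≅ Z^12, C_2 ≅ Z^6.

∂_1: C_1 → C_0 sends each edge [p,q] (with p < q) to q − p.
This gives a 6×12 integer matrix of rank 5; reducing to Smith normal form yields diagonal entries (1,1,1,1,1).

Boundary ∂_2: C_2 → C_1 acts by ∂[p,q,r] = [q,r] − [p,r] + [p,q]. For instance
  ∂[0,1,2] = [1,2] − [0,2] + [0,1],
  ∂[1,2,4] = [2,4] − [1,4] + [1,2].
As a 12×6 matrix over Z this has rank 6, with invariant factors (1,1,1,1,1,1).

From H_k ≅ ker(∂_k) / im(∂_{k+1}) we obtain:

  H_0: rank C_0 − rank ∂_1 = 6 − 5 = 1, and the invariant factors of ∂_1 are all 1, so H_0 ≅ Z.
  H_1: rank ker ∂_1 − rank ∂_2 = (12 − 5) − 6 = 1, and the invariant factors of ∂_2 are all 1, so H_1 ≅ Z.
  H_2: rank ker ∂_2 − rank ∂_3 = (6 − 6) − 0 = 0, and there is no ∂_3, so H_2 ≅ 0.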